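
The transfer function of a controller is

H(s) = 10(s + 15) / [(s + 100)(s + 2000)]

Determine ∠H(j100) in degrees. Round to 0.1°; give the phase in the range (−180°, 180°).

33.6°

At s = jω = j100:
zero (s+15): 15 + j100 → |·| = √(15²+100²) = √10225 ≈ 101.12, ∠ = arctan(100/15) ≈ 81.47°
pole (s+100): 100 + j100 → |·| = √(100²+100²) = √20000 ≈ 141.42, ∠ = arctan(100/100) ≈ 45.00°
pole (s+2000): 2000 + j100 → |·| = √(2000²+100²) = √4010000 ≈ 2002.5, ∠ = arctan(100/2000) ≈ 2.86°
∠H = 81.47° − 47.86° = 33.61°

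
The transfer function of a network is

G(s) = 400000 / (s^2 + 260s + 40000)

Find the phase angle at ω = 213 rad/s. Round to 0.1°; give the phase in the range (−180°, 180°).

At s = jω = j213:
quadratic: (j213)² + 260·j213 + 40000 = -5369 + j55380 → |·| ≈ 55640, ∠ ≈ 95.54°
∠G = 0.00° − 95.54° = -95.54°

-95.5°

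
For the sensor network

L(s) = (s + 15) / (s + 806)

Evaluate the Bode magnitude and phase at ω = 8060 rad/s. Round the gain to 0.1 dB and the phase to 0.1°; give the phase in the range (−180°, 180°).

At s = jω = j8060:
zero (s+15): 15 + j8060 → |·| = √(15²+8060²) = √64963825 ≈ 8060, ∠ = arctan(8060/15) ≈ 89.89°
pole (s+806): 806 + j8060 → |·| = √(806²+8060²) = √65613236 ≈ 8100.2, ∠ = arctan(8060/806) ≈ 84.29°
|L| = 1 · 8060 / 8100.2 ≈ 0.99504
Gain = 20 log₁₀(0.99504) ≈ -0.04 dB
∠L = 89.89° − 84.29° = 5.60°

-0.0 dB, 5.6°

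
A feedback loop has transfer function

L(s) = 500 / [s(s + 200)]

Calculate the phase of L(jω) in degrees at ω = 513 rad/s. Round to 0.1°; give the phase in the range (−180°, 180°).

-158.7°

At s = jω = j513:
pole (s+200): 200 + j513 → |·| = √(200²+513²) = √303169 ≈ 550.61, ∠ = arctan(513/200) ≈ 68.70°
pole at origin: |s| = 513, ∠ = 90.00° (in denominator)
∠L = 0.00° − 158.70° = -158.70°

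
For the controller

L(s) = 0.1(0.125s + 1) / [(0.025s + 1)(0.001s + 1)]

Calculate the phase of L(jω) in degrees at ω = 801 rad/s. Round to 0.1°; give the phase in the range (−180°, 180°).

-36.4°

At ω = 801 rad/s:
zero (1 + j801·0.125) = 1 + j100.125 → |·| ≈ 100.13, ∠ ≈ 89.43°
pole (1 + j801·0.025) = 1 + j20.025 → |·| ≈ 20.05, ∠ ≈ 87.14°
pole (1 + j801·0.001) = 1 + j0.801 → |·| ≈ 1.2812, ∠ ≈ 38.69°
∠L = (89.43°) − (87.14° + 38.69°) = -36.40°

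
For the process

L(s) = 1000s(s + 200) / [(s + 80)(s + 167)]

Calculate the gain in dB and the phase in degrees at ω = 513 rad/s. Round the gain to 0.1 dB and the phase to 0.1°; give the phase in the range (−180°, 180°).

60.1 dB, 5.6°

At s = jω = j513:
zero (s+200): 200 + j513 → |·| = √(200²+513²) = √303169 ≈ 550.61, ∠ = arctan(513/200) ≈ 68.70°
zero at origin: s = j513 → |·| = 513, ∠ = 90.00°
pole (s+80): 80 + j513 → |·| = √(80²+513²) = √269569 ≈ 519.2, ∠ = arctan(513/80) ≈ 81.14°
pole (s+167): 167 + j513 → |·| = √(167²+513²) = √291058 ≈ 539.5, ∠ = arctan(513/167) ≈ 71.97°
|L| = 1000 · 2.8246e+05 / 2.8011e+05 ≈ 1008.4
Gain = 20 log₁₀(1008.4) ≈ 60.07 dB
∠L = 158.70° − 153.11° = 5.59°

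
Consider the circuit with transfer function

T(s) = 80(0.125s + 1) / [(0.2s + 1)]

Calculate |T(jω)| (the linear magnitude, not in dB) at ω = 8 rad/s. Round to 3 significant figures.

At ω = 8 rad/s:
zero (1 + j8·0.125) = 1 + j1 → |·| ≈ 1.4142, ∠ ≈ 45.00°
pole (1 + j8·0.2) = 1 + j1.6 → |·| ≈ 1.8868, ∠ ≈ 57.99°
|T| = 80 · 1.4142 / (1.8868) ≈ 59.962

60.0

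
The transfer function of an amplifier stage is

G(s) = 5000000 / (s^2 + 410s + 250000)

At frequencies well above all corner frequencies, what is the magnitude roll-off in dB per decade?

-40 dB/decade

Each pole contributes −20 dB/decade at high frequency; each zero contributes +20 dB/decade.
Net: 0 zero(s) − 2 pole(s) → -40 dB/decade.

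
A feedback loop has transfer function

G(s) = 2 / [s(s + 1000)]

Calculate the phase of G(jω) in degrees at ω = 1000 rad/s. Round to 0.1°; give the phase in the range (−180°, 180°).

At s = jω = j1000:
pole (s+1000): 1000 + j1000 → |·| = √(1000²+1000²) = √2000000 ≈ 1414.2, ∠ = arctan(1000/1000) ≈ 45.00°
pole at origin: |s| = 1000, ∠ = 90.00° (in denominator)
∠G = 0.00° − 135.00° = -135.00°

-135.0°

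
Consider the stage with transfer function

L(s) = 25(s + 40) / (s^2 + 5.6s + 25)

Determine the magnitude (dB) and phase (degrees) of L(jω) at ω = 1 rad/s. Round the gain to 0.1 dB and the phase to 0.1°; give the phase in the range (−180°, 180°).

At s = jω = j1:
zero (s+40): 40 + j1 → |·| = √(40²+1²) = √1601 ≈ 40.012, ∠ = arctan(1/40) ≈ 1.43°
quadratic: (j1)² + 5.6·j1 + 25 = 24 + j5.6 → |·| ≈ 24.645, ∠ ≈ 13.13°
|L| = 25 · 40.012 / 24.645 ≈ 40.588
Gain = 20 log₁₀(40.588) ≈ 32.17 dB
∠L = 1.43° − 13.13° = -11.70°

32.2 dB, -11.7°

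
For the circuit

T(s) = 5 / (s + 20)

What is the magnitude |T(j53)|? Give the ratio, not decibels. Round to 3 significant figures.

0.0883

At s = jω = j53:
pole (s+20): 20 + j53 → |·| = √(20²+53²) = √3209 ≈ 56.648, ∠ = arctan(53/20) ≈ 69.33°
|T| = 5 / 56.648 ≈ 0.088264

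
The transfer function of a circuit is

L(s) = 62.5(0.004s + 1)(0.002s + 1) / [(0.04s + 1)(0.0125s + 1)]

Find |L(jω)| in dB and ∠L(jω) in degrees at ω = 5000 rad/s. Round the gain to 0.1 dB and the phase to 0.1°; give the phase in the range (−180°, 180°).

0.1 dB, -7.4°

At ω = 5000 rad/s:
zero (1 + j5000·0.004) = 1 + j20 → |·| ≈ 20.025, ∠ ≈ 87.14°
zero (1 + j5000·0.002) = 1 + j10 → |·| ≈ 10.05, ∠ ≈ 84.29°
pole (1 + j5000·0.04) = 1 + j200 → |·| ≈ 200, ∠ ≈ 89.71°
pole (1 + j5000·0.0125) = 1 + j62.5 → |·| ≈ 62.508, ∠ ≈ 89.08°
|L| = 62.5 · 20.025 · 10.05 / (200 · 62.508) ≈ 1.0061
Gain = 20 log₁₀(1.0061) ≈ 0.05 dB
∠L = (87.14° + 84.29°) − (89.71° + 89.08°) = -7.36°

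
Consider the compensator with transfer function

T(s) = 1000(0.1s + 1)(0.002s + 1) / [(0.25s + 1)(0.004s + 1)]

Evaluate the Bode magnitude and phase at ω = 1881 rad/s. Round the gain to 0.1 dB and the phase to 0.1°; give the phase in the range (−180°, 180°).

46.2 dB, -7.5°

At ω = 1881 rad/s:
zero (1 + j1881·0.1) = 1 + j188.1 → |·| ≈ 188.1, ∠ ≈ 89.70°
zero (1 + j1881·0.002) = 1 + j3.762 → |·| ≈ 3.8926, ∠ ≈ 75.11°
pole (1 + j1881·0.25) = 1 + j470.25 → |·| ≈ 470.25, ∠ ≈ 89.88°
pole (1 + j1881·0.004) = 1 + j7.524 → |·| ≈ 7.5902, ∠ ≈ 82.43°
|T| = 1000 · 188.1 · 3.8926 / (470.25 · 7.5902) ≈ 205.14
Gain = 20 log₁₀(205.14) ≈ 46.24 dB
∠T = (89.70° + 75.11°) − (89.88° + 82.43°) = -7.50°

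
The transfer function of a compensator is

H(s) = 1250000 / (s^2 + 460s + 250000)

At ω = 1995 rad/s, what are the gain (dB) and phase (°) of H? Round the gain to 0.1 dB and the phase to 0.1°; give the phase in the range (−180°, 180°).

-9.8 dB, -166.2°

At s = jω = j1995:
quadratic: (j1995)² + 460·j1995 + 250000 = -3730025 + j917700 → |·| ≈ 3.8413e+06, ∠ ≈ 166.18°
|H| = 1250000 / 3.8413e+06 ≈ 0.32541
Gain = 20 log₁₀(0.32541) ≈ -9.75 dB
∠H = 0.00° − 166.18° = -166.18°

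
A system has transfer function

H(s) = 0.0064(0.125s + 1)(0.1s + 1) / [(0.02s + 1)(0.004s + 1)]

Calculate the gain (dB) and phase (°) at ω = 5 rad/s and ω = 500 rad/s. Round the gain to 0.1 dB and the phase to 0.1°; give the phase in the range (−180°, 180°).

ω = 5: -41.5 dB, 51.7°; ω = 500: -1.0 dB, 30.2°

At ω = 5 rad/s:
zero (1 + j5·0.125) = 1 + j0.625 → |·| ≈ 1.1792, ∠ ≈ 32.01°
zero (1 + j5·0.1) = 1 + j0.5 → |·| ≈ 1.118, ∠ ≈ 26.57°
pole (1 + j5·0.02) = 1 + j0.1 → |·| ≈ 1.005, ∠ ≈ 5.71°
pole (1 + j5·0.004) = 1 + j0.02 → |·| ≈ 1.0002, ∠ ≈ 1.15°
|H| = 0.0064 · 1.1792 · 1.118 / (1.005 · 1.0002) ≈ 0.0083938
Gain = 20 log₁₀(0.0083938) ≈ -41.52 dB
∠H = (32.01° + 26.57°) − (5.71° + 1.15°) = 51.72°

At ω = 500 rad/s:
zero (1 + j500·0.125) = 1 + j62.5 → |·| ≈ 62.508, ∠ ≈ 89.08°
zero (1 + j500·0.1) = 1 + j50 → |·| ≈ 50.01, ∠ ≈ 88.85°
pole (1 + j500·0.02) = 1 + j10 → |·| ≈ 10.05, ∠ ≈ 84.29°
pole (1 + j500·0.004) = 1 + j2 → |·| ≈ 2.2361, ∠ ≈ 63.43°
|H| = 0.0064 · 62.508 · 50.01 / (10.05 · 2.2361) ≈ 0.89026
Gain = 20 log₁₀(0.89026) ≈ -1.01 dB
∠H = (89.08° + 88.85°) − (84.29° + 63.43°) = 30.21°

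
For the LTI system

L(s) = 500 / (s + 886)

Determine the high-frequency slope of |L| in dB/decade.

-20 dB/decade

Each pole contributes −20 dB/decade at high frequency; each zero contributes +20 dB/decade.
Net: 0 zero(s) − 1 pole(s) → -20 dB/decade.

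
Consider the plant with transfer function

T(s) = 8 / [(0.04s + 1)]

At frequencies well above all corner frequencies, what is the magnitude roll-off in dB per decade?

-20 dB/decade

Each pole contributes −20 dB/decade at high frequency; each zero contributes +20 dB/decade.
Net: 0 zero(s) − 1 pole(s) → -20 dB/decade.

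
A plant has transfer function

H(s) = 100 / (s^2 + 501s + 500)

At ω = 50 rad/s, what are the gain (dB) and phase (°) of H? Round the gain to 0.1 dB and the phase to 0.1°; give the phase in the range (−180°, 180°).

Substitute s = j50:
Numerator: 100 = 100 + j0
Denominator: (j50)^2 + 501(j50) + 500 = -2000 + j25050
|N| = √(100² + 0²) ≈ 100, ∠N ≈ 0.00°
|D| = √(2000² + 25050²) ≈ 25130, ∠D ≈ 94.56°
|H| = 100 / 25130 ≈ 0.0039793
Gain = 20 log₁₀(0.0039793) ≈ -48.00 dB
∠H = 0.00° − 94.56° = -94.56°

-48.0 dB, -94.6°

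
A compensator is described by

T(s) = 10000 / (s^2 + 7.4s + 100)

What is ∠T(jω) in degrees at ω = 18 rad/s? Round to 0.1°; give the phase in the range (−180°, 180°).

At s = jω = j18:
quadratic: (j18)² + 7.4·j18 + 100 = -224 + j133.2 → |·| ≈ 260.61, ∠ ≈ 149.26°
∠T = 0.00° − 149.26° = -149.26°

-149.3°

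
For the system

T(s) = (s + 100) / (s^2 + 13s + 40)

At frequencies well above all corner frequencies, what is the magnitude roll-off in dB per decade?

-20 dB/decade

Each pole contributes −20 dB/decade at high frequency; each zero contributes +20 dB/decade.
Net: 1 zero(s) − 2 pole(s) → -20 dB/decade.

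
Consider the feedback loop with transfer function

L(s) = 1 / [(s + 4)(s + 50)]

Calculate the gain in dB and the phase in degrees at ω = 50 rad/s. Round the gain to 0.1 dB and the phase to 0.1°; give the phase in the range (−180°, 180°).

-71.0 dB, -130.4°

At s = jω = j50:
pole (s+4): 4 + j50 → |·| = √(4²+50²) = √2516 ≈ 50.16, ∠ = arctan(50/4) ≈ 85.43°
pole (s+50): 50 + j50 → |·| = √(50²+50²) = √5000 ≈ 70.711, ∠ = arctan(50/50) ≈ 45.00°
|L| = 1 / 3546.9 ≈ 0.00028194
Gain = 20 log₁₀(0.00028194) ≈ -71.00 dB
∠L = 0.00° − 130.43° = -130.43°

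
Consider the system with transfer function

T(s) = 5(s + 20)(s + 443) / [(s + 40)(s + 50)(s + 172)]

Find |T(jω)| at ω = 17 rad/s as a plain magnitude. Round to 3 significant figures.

At s = jω = j17:
zero (s+20): 20 + j17 → |·| = √(20²+17²) = √689 ≈ 26.249, ∠ = arctan(17/20) ≈ 40.36°
zero (s+443): 443 + j17 → |·| = √(443²+17²) = √196538 ≈ 443.33, ∠ = arctan(17/443) ≈ 2.20°
pole (s+40): 40 + j17 → |·| = √(40²+17²) = √1889 ≈ 43.463, ∠ = arctan(17/40) ≈ 23.03°
pole (s+50): 50 + j17 → |·| = √(50²+17²) = √2789 ≈ 52.811, ∠ = arctan(17/50) ≈ 18.78°
pole (s+172): 172 + j17 → |·| = √(172²+17²) = √29873 ≈ 172.84, ∠ = arctan(17/172) ≈ 5.64°
|T| = 5 · 11637 / 3.9672e+05 ≈ 0.14667

0.147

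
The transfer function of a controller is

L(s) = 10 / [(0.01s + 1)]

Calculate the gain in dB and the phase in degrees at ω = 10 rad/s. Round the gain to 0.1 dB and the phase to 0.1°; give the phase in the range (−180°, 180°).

20.0 dB, -5.7°

At ω = 10 rad/s:
pole (1 + j10·0.01) = 1 + j0.1 → |·| ≈ 1.005, ∠ ≈ 5.71°
|L| = 10 · 1 / (1.005) ≈ 9.9502
Gain = 20 log₁₀(9.9502) ≈ 19.96 dB
∠L = (0°) − (5.71°) = -5.71°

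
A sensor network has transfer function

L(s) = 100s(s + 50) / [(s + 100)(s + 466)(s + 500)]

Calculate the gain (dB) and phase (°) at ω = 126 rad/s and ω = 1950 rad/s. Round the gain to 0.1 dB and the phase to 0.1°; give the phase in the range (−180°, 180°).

At s = jω = j126:
zero (s+50): 50 + j126 → |·| = √(50²+126²) = √18376 ≈ 135.56, ∠ = arctan(126/50) ≈ 68.36°
zero at origin: s = j126 → |·| = 126, ∠ = 90.00°
pole (s+100): 100 + j126 → |·| = √(100²+126²) = √25876 ≈ 160.86, ∠ = arctan(126/100) ≈ 51.56°
pole (s+466): 466 + j126 → |·| = √(466²+126²) = √233032 ≈ 482.73, ∠ = arctan(126/466) ≈ 15.13°
pole (s+500): 500 + j126 → |·| = √(500²+126²) = √265876 ≈ 515.63, ∠ = arctan(126/500) ≈ 14.14°
|L| = 100 · 17081 / 4.004e+07 ≈ 0.04266
Gain = 20 log₁₀(0.04266) ≈ -27.40 dB
∠L = 158.36° − 80.83° = 77.53°

At s = jω = j1950:
zero (s+50): 50 + j1950 → |·| = √(50²+1950²) = √3805000 ≈ 1950.6, ∠ = arctan(1950/50) ≈ 88.53°
zero at origin: s = j1950 → |·| = 1950, ∠ = 90.00°
pole (s+100): 100 + j1950 → |·| = √(100²+1950²) = √3812500 ≈ 1952.6, ∠ = arctan(1950/100) ≈ 87.06°
pole (s+466): 466 + j1950 → |·| = √(466²+1950²) = √4019656 ≈ 2004.9, ∠ = arctan(1950/466) ≈ 76.56°
pole (s+500): 500 + j1950 → |·| = √(500²+1950²) = √4052500 ≈ 2013.1, ∠ = arctan(1950/500) ≈ 75.62°
|L| = 100 · 3.8037e+06 / 7.8808e+09 ≈ 0.048265
Gain = 20 log₁₀(0.048265) ≈ -26.33 dB
∠L = 178.53° − 239.24° = -60.71°

ω = 126: -27.4 dB, 77.5°; ω = 1950: -26.3 dB, -60.7°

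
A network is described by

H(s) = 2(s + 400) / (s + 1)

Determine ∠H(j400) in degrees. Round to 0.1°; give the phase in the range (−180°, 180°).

-44.9°

At s = jω = j400:
zero (s+400): 400 + j400 → |·| = √(400²+400²) = √320000 ≈ 565.69, ∠ = arctan(400/400) ≈ 45.00°
pole (s+1): 1 + j400 → |·| = √(1²+400²) = √160001 ≈ 400, ∠ = arctan(400/1) ≈ 89.86°
∠H = 45.00° − 89.86° = -44.86°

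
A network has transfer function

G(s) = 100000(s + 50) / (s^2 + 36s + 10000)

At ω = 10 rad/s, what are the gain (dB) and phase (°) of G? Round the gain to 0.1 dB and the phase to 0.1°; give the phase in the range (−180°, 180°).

At s = jω = j10:
zero (s+50): 50 + j10 → |·| = √(50²+10²) = √2600 ≈ 50.99, ∠ = arctan(10/50) ≈ 11.31°
quadratic: (j10)² + 36·j10 + 10000 = 9900 + j360 → |·| ≈ 9906.5, ∠ ≈ 2.08°
|G| = 100000 · 50.99 / 9906.5 ≈ 514.71
Gain = 20 log₁₀(514.71) ≈ 54.23 dB
∠G = 11.31° − 2.08° = 9.23°

54.2 dB, 9.2°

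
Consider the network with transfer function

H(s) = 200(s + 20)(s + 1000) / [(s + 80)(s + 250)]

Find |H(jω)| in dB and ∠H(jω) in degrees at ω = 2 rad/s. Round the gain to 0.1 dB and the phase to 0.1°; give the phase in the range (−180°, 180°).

At s = jω = j2:
zero (s+20): 20 + j2 → |·| = √(20²+2²) = √404 ≈ 20.1, ∠ = arctan(2/20) ≈ 5.71°
zero (s+1000): 1000 + j2 → |·| = √(1000²+2²) = √1000004 ≈ 1000, ∠ = arctan(2/1000) ≈ 0.11°
pole (s+80): 80 + j2 → |·| = √(80²+2²) = √6404 ≈ 80.025, ∠ = arctan(2/80) ≈ 1.43°
pole (s+250): 250 + j2 → |·| = √(250²+2²) = √62504 ≈ 250.01, ∠ = arctan(2/250) ≈ 0.46°
|H| = 200 · 20100 / 20007 ≈ 200.93
Gain = 20 log₁₀(200.93) ≈ 46.06 dB
∠H = 5.82° − 1.89° = 3.93°

46.1 dB, 3.9°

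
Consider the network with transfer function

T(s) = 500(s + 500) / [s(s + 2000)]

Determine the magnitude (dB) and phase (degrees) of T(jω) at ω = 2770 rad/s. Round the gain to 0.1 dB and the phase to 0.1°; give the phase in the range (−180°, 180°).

-16.6 dB, -64.4°

At s = jω = j2770:
zero (s+500): 500 + j2770 → |·| = √(500²+2770²) = √7922900 ≈ 2814.8, ∠ = arctan(2770/500) ≈ 79.77°
pole (s+2000): 2000 + j2770 → |·| = √(2000²+2770²) = √11672900 ≈ 3416.6, ∠ = arctan(2770/2000) ≈ 54.17°
pole at origin: |s| = 2770, ∠ = 90.00° (in denominator)
|T| = 500 · 2814.8 / 9.464e+06 ≈ 0.14871
Gain = 20 log₁₀(0.14871) ≈ -16.55 dB
∠T = 79.77° − 144.17° = -64.40°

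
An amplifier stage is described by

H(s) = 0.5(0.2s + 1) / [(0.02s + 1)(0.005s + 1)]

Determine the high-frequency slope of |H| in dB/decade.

-20 dB/decade

Each pole contributes −20 dB/decade at high frequency; each zero contributes +20 dB/decade.
Net: 1 zero(s) − 2 pole(s) → -20 dB/decade.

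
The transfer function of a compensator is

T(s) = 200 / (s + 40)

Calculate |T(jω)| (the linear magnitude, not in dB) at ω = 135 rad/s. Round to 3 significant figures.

1.42

At s = jω = j135:
pole (s+40): 40 + j135 → |·| = √(40²+135²) = √19825 ≈ 140.8, ∠ = arctan(135/40) ≈ 73.50°
|T| = 200 / 140.8 ≈ 1.4205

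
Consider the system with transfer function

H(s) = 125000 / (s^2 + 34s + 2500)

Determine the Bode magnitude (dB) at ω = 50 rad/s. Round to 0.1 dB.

At s = jω = j50:
quadratic: (j50)² + 34·j50 + 2500 = 0 + j1700 → |·| ≈ 1700, ∠ ≈ 90.00°
|H| = 125000 / 1700 ≈ 73.529
Gain = 20 log₁₀(73.529) ≈ 37.33 dB

37.3 dB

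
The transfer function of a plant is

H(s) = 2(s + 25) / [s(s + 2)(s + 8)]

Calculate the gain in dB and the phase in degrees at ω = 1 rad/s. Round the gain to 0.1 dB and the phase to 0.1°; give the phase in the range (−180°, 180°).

At s = jω = j1:
zero (s+25): 25 + j1 → |·| = √(25²+1²) = √626 ≈ 25.02, ∠ = arctan(1/25) ≈ 2.29°
pole (s+2): 2 + j1 → |·| = √(2²+1²) = √5 ≈ 2.2361, ∠ = arctan(1/2) ≈ 26.57°
pole (s+8): 8 + j1 → |·| = √(8²+1²) = √65 ≈ 8.0623, ∠ = arctan(1/8) ≈ 7.13°
pole at origin: |s| = 1, ∠ = 90.00° (in denominator)
|H| = 2 · 25.02 / 18.028 ≈ 2.7757
Gain = 20 log₁₀(2.7757) ≈ 8.87 dB
∠H = 2.29° − 123.70° = -121.41°

8.9 dB, -121.4°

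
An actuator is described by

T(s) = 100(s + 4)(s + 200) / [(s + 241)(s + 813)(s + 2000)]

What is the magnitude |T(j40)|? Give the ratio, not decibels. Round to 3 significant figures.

0.00206

At s = jω = j40:
zero (s+4): 4 + j40 → |·| = √(4²+40²) = √1616 ≈ 40.2, ∠ = arctan(40/4) ≈ 84.29°
zero (s+200): 200 + j40 → |·| = √(200²+40²) = √41600 ≈ 203.96, ∠ = arctan(40/200) ≈ 11.31°
pole (s+241): 241 + j40 → |·| = √(241²+40²) = √59681 ≈ 244.3, ∠ = arctan(40/241) ≈ 9.42°
pole (s+813): 813 + j40 → |·| = √(813²+40²) = √662569 ≈ 813.98, ∠ = arctan(40/813) ≈ 2.82°
pole (s+2000): 2000 + j40 → |·| = √(2000²+40²) = √4001600 ≈ 2000.4, ∠ = arctan(40/2000) ≈ 1.15°
|T| = 100 · 8199.2 / 3.9779e+08 ≈ 0.0020612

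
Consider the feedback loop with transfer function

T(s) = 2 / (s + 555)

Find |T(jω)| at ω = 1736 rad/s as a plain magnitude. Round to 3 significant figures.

At s = jω = j1736:
pole (s+555): 555 + j1736 → |·| = √(555²+1736²) = √3321721 ≈ 1822.6, ∠ = arctan(1736/555) ≈ 72.27°
|T| = 2 / 1822.6 ≈ 0.0010973

0.00110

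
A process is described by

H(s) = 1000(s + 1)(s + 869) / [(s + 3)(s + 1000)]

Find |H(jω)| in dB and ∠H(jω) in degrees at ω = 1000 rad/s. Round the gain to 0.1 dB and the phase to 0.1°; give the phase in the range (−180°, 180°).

At s = jω = j1000:
zero (s+1): 1 + j1000 → |·| = √(1²+1000²) = √1000001 ≈ 1000, ∠ = arctan(1000/1) ≈ 89.94°
zero (s+869): 869 + j1000 → |·| = √(869²+1000²) = √1755161 ≈ 1324.8, ∠ = arctan(1000/869) ≈ 49.01°
pole (s+3): 3 + j1000 → |·| = √(3²+1000²) = √1000009 ≈ 1000, ∠ = arctan(1000/3) ≈ 89.83°
pole (s+1000): 1000 + j1000 → |·| = √(1000²+1000²) = √2000000 ≈ 1414.2, ∠ = arctan(1000/1000) ≈ 45.00°
|H| = 1000 · 1.3248e+06 / 1.4142e+06 ≈ 936.78
Gain = 20 log₁₀(936.78) ≈ 59.43 dB
∠H = 138.95° − 134.83° = 4.12°

59.4 dB, 4.1°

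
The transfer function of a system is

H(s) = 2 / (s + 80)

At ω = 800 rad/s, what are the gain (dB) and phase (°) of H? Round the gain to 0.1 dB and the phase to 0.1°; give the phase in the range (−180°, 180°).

At s = jω = j800:
pole (s+80): 80 + j800 → |·| = √(80²+800²) = √646400 ≈ 803.99, ∠ = arctan(800/80) ≈ 84.29°
|H| = 2 / 803.99 ≈ 0.0024876
Gain = 20 log₁₀(0.0024876) ≈ -52.08 dB
∠H = 0.00° − 84.29° = -84.29°

-52.1 dB, -84.3°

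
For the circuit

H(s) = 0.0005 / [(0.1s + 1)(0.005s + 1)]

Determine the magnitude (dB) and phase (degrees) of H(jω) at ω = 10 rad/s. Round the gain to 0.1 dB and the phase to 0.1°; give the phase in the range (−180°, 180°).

At ω = 10 rad/s:
pole (1 + j10·0.1) = 1 + j1 → |·| ≈ 1.4142, ∠ ≈ 45.00°
pole (1 + j10·0.005) = 1 + j0.05 → |·| ≈ 1.0012, ∠ ≈ 2.86°
|H| = 0.0005 · 1 / (1.4142 · 1.0012) ≈ 0.00035313
Gain = 20 log₁₀(0.00035313) ≈ -69.04 dB
∠H = (0°) − (45.00° + 2.86°) = -47.86°

-69.0 dB, -47.9°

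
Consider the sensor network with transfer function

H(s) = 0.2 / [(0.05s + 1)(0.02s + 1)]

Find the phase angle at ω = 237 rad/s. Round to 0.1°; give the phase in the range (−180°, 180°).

At ω = 237 rad/s:
pole (1 + j237·0.05) = 1 + j11.85 → |·| ≈ 11.892, ∠ ≈ 85.18°
pole (1 + j237·0.02) = 1 + j4.74 → |·| ≈ 4.8443, ∠ ≈ 78.09°
∠H = (0°) − (85.18° + 78.09°) = -163.27°

-163.3°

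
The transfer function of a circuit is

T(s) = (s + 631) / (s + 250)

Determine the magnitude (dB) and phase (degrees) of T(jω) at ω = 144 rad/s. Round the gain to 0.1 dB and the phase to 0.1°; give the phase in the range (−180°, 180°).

Substitute s = j144:
Numerator: (j144) + 631 = 631 + j144
Denominator: (j144) + 250 = 250 + j144
|N| = √(631² + 144²) ≈ 647.22, ∠N ≈ 12.86°
|D| = √(250² + 144²) ≈ 288.51, ∠D ≈ 29.94°
|T| = 647.22 / 288.51 ≈ 2.2433
Gain = 20 log₁₀(2.2433) ≈ 7.02 dB
∠T = 12.86° − 29.94° = -17.08°

7.0 dB, -17.1°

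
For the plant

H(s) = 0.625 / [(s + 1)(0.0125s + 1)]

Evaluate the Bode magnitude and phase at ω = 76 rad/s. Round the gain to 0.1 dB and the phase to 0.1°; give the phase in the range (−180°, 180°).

At ω = 76 rad/s:
pole (1 + j76·1) = 1 + j76 → |·| ≈ 76.007, ∠ ≈ 89.25°
pole (1 + j76·0.0125) = 1 + j0.95 → |·| ≈ 1.3793, ∠ ≈ 43.53°
|H| = 0.625 · 1 / (76.007 · 1.3793) ≈ 0.0059617
Gain = 20 log₁₀(0.0059617) ≈ -44.49 dB
∠H = (0°) − (89.25° + 43.53°) = -132.78°

-44.5 dB, -132.8°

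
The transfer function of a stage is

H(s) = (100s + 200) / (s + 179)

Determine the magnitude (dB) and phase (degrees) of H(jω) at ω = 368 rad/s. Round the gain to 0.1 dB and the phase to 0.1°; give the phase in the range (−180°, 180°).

39.1 dB, 25.6°

Substitute s = j368:
Numerator: 100(j368) + 200 = 200 + j36800
Denominator: (j368) + 179 = 179 + j368
|N| = √(200² + 36800²) ≈ 36801, ∠N ≈ 89.69°
|D| = √(179² + 368²) ≈ 409.22, ∠D ≈ 64.06°
|H| = 36801 / 409.22 ≈ 89.93
Gain = 20 log₁₀(89.93) ≈ 39.08 dB
∠H = 89.69° − 64.06° = 25.63°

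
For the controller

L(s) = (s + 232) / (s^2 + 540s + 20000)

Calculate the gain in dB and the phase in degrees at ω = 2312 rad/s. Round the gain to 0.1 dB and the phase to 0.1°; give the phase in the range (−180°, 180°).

-67.4 dB, -82.5°

Substitute s = j2312:
Numerator: (j2312) + 232 = 232 + j2312
Denominator: (j2312)^2 + 540(j2312) + 20000 = -5325344 + j1248480
|N| = √(232² + 2312²) ≈ 2323.6, ∠N ≈ 84.27°
|D| = √(5325344² + 1248480²) ≈ 5.4697e+06, ∠D ≈ 166.81°
|L| = 2323.6 / 5.4697e+06 ≈ 0.00042481
Gain = 20 log₁₀(0.00042481) ≈ -67.44 dB
∠L = 84.27° − 166.81° = -82.54°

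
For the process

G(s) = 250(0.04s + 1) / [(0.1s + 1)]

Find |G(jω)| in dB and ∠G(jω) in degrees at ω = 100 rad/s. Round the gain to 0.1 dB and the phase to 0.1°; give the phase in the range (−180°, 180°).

40.2 dB, -8.3°

At ω = 100 rad/s:
zero (1 + j100·0.04) = 1 + j4 → |·| ≈ 4.1231, ∠ ≈ 75.96°
pole (1 + j100·0.1) = 1 + j10 → |·| ≈ 10.05, ∠ ≈ 84.29°
|G| = 250 · 4.1231 / (10.05) ≈ 102.56
Gain = 20 log₁₀(102.56) ≈ 40.22 dB
∠G = (75.96°) − (84.29°) = -8.33°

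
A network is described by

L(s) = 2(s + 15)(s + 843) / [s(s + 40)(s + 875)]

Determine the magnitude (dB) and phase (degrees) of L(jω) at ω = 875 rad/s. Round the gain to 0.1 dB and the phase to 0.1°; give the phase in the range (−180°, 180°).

-53.0 dB, -87.3°

At s = jω = j875:
zero (s+15): 15 + j875 → |·| = √(15²+875²) = √765850 ≈ 875.13, ∠ = arctan(875/15) ≈ 89.02°
zero (s+843): 843 + j875 → |·| = √(843²+875²) = √1476274 ≈ 1215, ∠ = arctan(875/843) ≈ 46.07°
pole (s+40): 40 + j875 → |·| = √(40²+875²) = √767225 ≈ 875.91, ∠ = arctan(875/40) ≈ 87.38°
pole (s+875): 875 + j875 → |·| = √(875²+875²) = √1531250 ≈ 1237.4, ∠ = arctan(875/875) ≈ 45.00°
pole at origin: |s| = 875, ∠ = 90.00° (in denominator)
|L| = 2 · 1.0633e+06 / 9.4837e+08 ≈ 0.0022424
Gain = 20 log₁₀(0.0022424) ≈ -52.99 dB
∠L = 135.09° − 222.38° = -87.29°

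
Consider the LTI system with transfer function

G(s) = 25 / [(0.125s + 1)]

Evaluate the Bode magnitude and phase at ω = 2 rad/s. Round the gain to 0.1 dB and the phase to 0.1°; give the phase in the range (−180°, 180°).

27.7 dB, -14.0°

At ω = 2 rad/s:
pole (1 + j2·0.125) = 1 + j0.25 → |·| ≈ 1.0308, ∠ ≈ 14.04°
|G| = 25 · 1 / (1.0308) ≈ 24.253
Gain = 20 log₁₀(24.253) ≈ 27.70 dB
∠G = (0°) − (14.04°) = -14.04°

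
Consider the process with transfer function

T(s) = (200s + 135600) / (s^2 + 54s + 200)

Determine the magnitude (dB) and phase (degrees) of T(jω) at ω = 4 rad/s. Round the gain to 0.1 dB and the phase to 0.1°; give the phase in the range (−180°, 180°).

53.6 dB, -49.2°

Substitute s = j4:
Numerator: 200(j4) + 135600 = 135600 + j800
Denominator: (j4)^2 + 54(j4) + 200 = 184 + j216
|N| = √(135600² + 800²) ≈ 1.356e+05, ∠N ≈ 0.34°
|D| = √(184² + 216²) ≈ 283.75, ∠D ≈ 49.57°
|T| = 1.356e+05 / 283.75 ≈ 477.89
Gain = 20 log₁₀(477.89) ≈ 53.59 dB
∠T = 0.34° − 49.57° = -49.23°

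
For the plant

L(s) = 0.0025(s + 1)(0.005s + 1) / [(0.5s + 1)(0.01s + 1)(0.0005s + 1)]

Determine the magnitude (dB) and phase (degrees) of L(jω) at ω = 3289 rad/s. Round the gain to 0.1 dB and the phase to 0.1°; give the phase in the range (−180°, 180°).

At ω = 3289 rad/s:
zero (1 + j3289·1) = 1 + j3289 → |·| ≈ 3289, ∠ ≈ 89.98°
zero (1 + j3289·0.005) = 1 + j16.445 → |·| ≈ 16.475, ∠ ≈ 86.52°
pole (1 + j3289·0.5) = 1 + j1644.5 → |·| ≈ 1644.5, ∠ ≈ 89.97°
pole (1 + j3289·0.01) = 1 + j32.89 → |·| ≈ 32.905, ∠ ≈ 88.26°
pole (1 + j3289·0.0005) = 1 + j1.6445 → |·| ≈ 1.9247, ∠ ≈ 58.70°
|L| = 0.0025 · 3289 · 16.475 / (1644.5 · 32.905 · 1.9247) ≈ 0.0013007
Gain = 20 log₁₀(0.0013007) ≈ -57.72 dB
∠L = (89.98° + 86.52°) − (89.97° + 88.26° + 58.70°) = -60.43°

-57.7 dB, -60.4°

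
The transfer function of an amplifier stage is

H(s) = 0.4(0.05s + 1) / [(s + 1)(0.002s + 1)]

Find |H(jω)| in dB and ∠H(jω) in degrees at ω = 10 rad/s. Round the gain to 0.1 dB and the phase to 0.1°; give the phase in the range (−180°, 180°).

At ω = 10 rad/s:
zero (1 + j10·0.05) = 1 + j0.5 → |·| ≈ 1.118, ∠ ≈ 26.57°
pole (1 + j10·1) = 1 + j10 → |·| ≈ 10.05, ∠ ≈ 84.29°
pole (1 + j10·0.002) = 1 + j0.02 → |·| ≈ 1.0002, ∠ ≈ 1.15°
|H| = 0.4 · 1.118 / (10.05 · 1.0002) ≈ 0.044489
Gain = 20 log₁₀(0.044489) ≈ -27.03 dB
∠H = (26.57°) − (84.29° + 1.15°) = -58.87°

-27.0 dB, -58.9°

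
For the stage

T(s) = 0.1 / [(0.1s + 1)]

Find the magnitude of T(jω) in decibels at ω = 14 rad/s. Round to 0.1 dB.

At ω = 14 rad/s:
pole (1 + j14·0.1) = 1 + j1.4 → |·| ≈ 1.7205, ∠ ≈ 54.46°
|T| = 0.1 · 1 / (1.7205) ≈ 0.058123
Gain = 20 log₁₀(0.058123) ≈ -24.71 dB

-24.7 dB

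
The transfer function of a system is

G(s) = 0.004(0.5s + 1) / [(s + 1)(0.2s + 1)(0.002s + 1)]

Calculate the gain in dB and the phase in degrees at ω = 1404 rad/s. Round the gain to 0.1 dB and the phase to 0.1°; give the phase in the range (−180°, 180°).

-112.4 dB, -160.2°

At ω = 1404 rad/s:
zero (1 + j1404·0.5) = 1 + j702 → |·| ≈ 702, ∠ ≈ 89.92°
pole (1 + j1404·1) = 1 + j1404 → |·| ≈ 1404, ∠ ≈ 89.96°
pole (1 + j1404·0.2) = 1 + j280.8 → |·| ≈ 280.8, ∠ ≈ 89.80°
pole (1 + j1404·0.002) = 1 + j2.808 → |·| ≈ 2.9807, ∠ ≈ 70.40°
|G| = 0.004 · 702 / (1404 · 280.8 · 2.9807) ≈ 2.3895e-06
Gain = 20 log₁₀(2.3895e-06) ≈ -112.43 dB
∠G = (89.92°) − (89.96° + 89.80° + 70.40°) = -160.24°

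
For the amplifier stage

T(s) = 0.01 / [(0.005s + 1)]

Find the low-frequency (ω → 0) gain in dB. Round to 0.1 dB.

-40.0 dB

T(0) = 0.01 · 1 / 1 = 0.01
20 log₁₀(0.01) ≈ -40.00 dB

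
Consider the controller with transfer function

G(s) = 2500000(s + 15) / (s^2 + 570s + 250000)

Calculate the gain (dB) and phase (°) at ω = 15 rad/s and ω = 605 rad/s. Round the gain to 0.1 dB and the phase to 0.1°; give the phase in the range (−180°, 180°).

ω = 15: 46.5 dB, 43.0°; ω = 605: 72.4 dB, -20.0°

At s = jω = j15:
zero (s+15): 15 + j15 → |·| = √(15²+15²) = √450 ≈ 21.213, ∠ = arctan(15/15) ≈ 45.00°
quadratic: (j15)² + 570·j15 + 250000 = 249775 + j8550 → |·| ≈ 2.4992e+05, ∠ ≈ 1.96°
|G| = 2500000 · 21.213 / 2.4992e+05 ≈ 212.2
Gain = 20 log₁₀(212.2) ≈ 46.53 dB
∠G = 45.00° − 1.96° = 43.04°

At s = jω = j605:
zero (s+15): 15 + j605 → |·| = √(15²+605²) = √366250 ≈ 605.19, ∠ = arctan(605/15) ≈ 88.58°
quadratic: (j605)² + 570·j605 + 250000 = -116025 + j344850 → |·| ≈ 3.6385e+05, ∠ ≈ 108.60°
|G| = 2500000 · 605.19 / 3.6385e+05 ≈ 4158.2
Gain = 20 log₁₀(4158.2) ≈ 72.38 dB
∠G = 88.58° − 108.60° = -20.02°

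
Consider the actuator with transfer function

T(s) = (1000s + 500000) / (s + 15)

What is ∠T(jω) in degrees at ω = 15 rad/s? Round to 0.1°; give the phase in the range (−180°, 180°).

Substitute s = j15:
Numerator: 1000(j15) + 500000 = 500000 + j15000
Denominator: (j15) + 15 = 15 + j15
|N| = √(500000² + 15000²) ≈ 5.0022e+05, ∠N ≈ 1.72°
|D| = √(15² + 15²) ≈ 21.213, ∠D ≈ 45.00°
∠T = 1.72° − 45.00° = -43.28°

-43.3°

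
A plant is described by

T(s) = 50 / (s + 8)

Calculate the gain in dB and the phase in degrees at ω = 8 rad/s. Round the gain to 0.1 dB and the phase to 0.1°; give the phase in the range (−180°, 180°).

12.9 dB, -45.0°

At s = jω = j8:
pole (s+8): 8 + j8 → |·| = √(8²+8²) = √128 ≈ 11.314, ∠ = arctan(8/8) ≈ 45.00°
|T| = 50 / 11.314 ≈ 4.4193
Gain = 20 log₁₀(4.4193) ≈ 12.91 dB
∠T = 0.00° − 45.00° = -45.00°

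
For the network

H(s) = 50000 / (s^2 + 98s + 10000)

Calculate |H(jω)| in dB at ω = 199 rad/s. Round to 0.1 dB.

At s = jω = j199:
quadratic: (j199)² + 98·j199 + 10000 = -29601 + j19502 → |·| ≈ 35448, ∠ ≈ 146.62°
|H| = 50000 / 35448 ≈ 1.4105
Gain = 20 log₁₀(1.4105) ≈ 2.99 dB

3.0 dB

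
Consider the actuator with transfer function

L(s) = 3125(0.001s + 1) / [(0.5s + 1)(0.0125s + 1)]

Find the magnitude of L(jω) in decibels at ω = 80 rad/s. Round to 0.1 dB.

34.9 dB

At ω = 80 rad/s:
zero (1 + j80·0.001) = 1 + j0.08 → |·| ≈ 1.0032, ∠ ≈ 4.57°
pole (1 + j80·0.5) = 1 + j40 → |·| ≈ 40.012, ∠ ≈ 88.57°
pole (1 + j80·0.0125) = 1 + j1 → |·| ≈ 1.4142, ∠ ≈ 45.00°
|L| = 3125 · 1.0032 / (40.012 · 1.4142) ≈ 55.403
Gain = 20 log₁₀(55.403) ≈ 34.87 dB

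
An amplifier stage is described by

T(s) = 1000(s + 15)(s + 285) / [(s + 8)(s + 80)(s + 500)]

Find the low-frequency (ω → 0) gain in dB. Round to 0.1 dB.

T(0) = 1000·15·285 / (8·80·500) ≈ 13.359
20 log₁₀(13.359) ≈ 22.52 dB

22.5 dB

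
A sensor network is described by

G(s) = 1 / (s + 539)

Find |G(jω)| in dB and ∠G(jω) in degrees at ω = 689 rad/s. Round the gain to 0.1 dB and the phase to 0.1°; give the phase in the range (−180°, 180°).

At s = jω = j689:
pole (s+539): 539 + j689 → |·| = √(539²+689²) = √765242 ≈ 874.78, ∠ = arctan(689/539) ≈ 51.96°
|G| = 1 / 874.78 ≈ 0.0011431
Gain = 20 log₁₀(0.0011431) ≈ -58.84 dB
∠G = 0.00° − 51.96° = -51.96°

-58.8 dB, -52.0°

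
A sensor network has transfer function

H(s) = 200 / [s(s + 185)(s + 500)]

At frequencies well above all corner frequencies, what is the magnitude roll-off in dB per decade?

Each pole contributes −20 dB/decade at high frequency; each zero contributes +20 dB/decade.
Net: 0 zero(s) − 3 pole(s) → -60 dB/decade.

-60 dB/decade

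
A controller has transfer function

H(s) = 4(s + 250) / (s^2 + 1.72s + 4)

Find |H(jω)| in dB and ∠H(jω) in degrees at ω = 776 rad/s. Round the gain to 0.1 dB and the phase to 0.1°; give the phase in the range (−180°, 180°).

-45.3 dB, -107.7°

At s = jω = j776:
zero (s+250): 250 + j776 → |·| = √(250²+776²) = √664676 ≈ 815.28, ∠ = arctan(776/250) ≈ 72.14°
quadratic: (j776)² + 1.72·j776 + 4 = -602172 + j1334.72 → |·| ≈ 6.0217e+05, ∠ ≈ 179.87°
|H| = 4 · 815.28 / 6.0217e+05 ≈ 0.0054156
Gain = 20 log₁₀(0.0054156) ≈ -45.33 dB
∠H = 72.14° − 179.87° = -107.73°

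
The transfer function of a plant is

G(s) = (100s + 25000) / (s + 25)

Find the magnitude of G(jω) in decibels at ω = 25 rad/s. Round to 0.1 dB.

57.0 dB

Substitute s = j25:
Numerator: 100(j25) + 25000 = 25000 + j2500
Denominator: (j25) + 25 = 25 + j25
|N| = √(25000² + 2500²) ≈ 25125, ∠N ≈ 5.71°
|D| = √(25² + 25²) ≈ 35.355, ∠D ≈ 45.00°
|G| = 25125 / 35.355 ≈ 710.65
Gain = 20 log₁₀(710.65) ≈ 57.03 dB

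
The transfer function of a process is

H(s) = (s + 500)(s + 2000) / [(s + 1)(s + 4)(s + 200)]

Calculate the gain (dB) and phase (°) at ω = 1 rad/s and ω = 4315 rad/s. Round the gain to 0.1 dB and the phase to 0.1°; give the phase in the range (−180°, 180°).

ω = 1: 58.7 dB, -59.2°; ω = 4315: -71.8 dB, -118.8°

At s = jω = j1:
zero (s+500): 500 + j1 → |·| = √(500²+1²) = √250001 ≈ 500, ∠ = arctan(1/500) ≈ 0.11°
zero (s+2000): 2000 + j1 → |·| = √(2000²+1²) = √4000001 ≈ 2000, ∠ = arctan(1/2000) ≈ 0.03°
pole (s+1): 1 + j1 → |·| = √(1²+1²) = √2 ≈ 1.4142, ∠ = arctan(1/1) ≈ 45.00°
pole (s+4): 4 + j1 → |·| = √(4²+1²) = √17 ≈ 4.1231, ∠ = arctan(1/4) ≈ 14.04°
pole (s+200): 200 + j1 → |·| = √(200²+1²) = √40001 ≈ 200, ∠ = arctan(1/200) ≈ 0.29°
|H| = 1 · 1e+06 / 1166.2 ≈ 857.49
Gain = 20 log₁₀(857.49) ≈ 58.66 dB
∠H = 0.14° − 59.33° = -59.19°

At s = jω = j4315:
zero (s+500): 500 + j4315 → |·| = √(500²+4315²) = √18869225 ≈ 4343.9, ∠ = arctan(4315/500) ≈ 83.39°
zero (s+2000): 2000 + j4315 → |·| = √(2000²+4315²) = √22619225 ≈ 4756, ∠ = arctan(4315/2000) ≈ 65.13°
pole (s+1): 1 + j4315 → |·| = √(1²+4315²) = √18619226 ≈ 4315, ∠ = arctan(4315/1) ≈ 89.99°
pole (s+4): 4 + j4315 → |·| = √(4²+4315²) = √18619241 ≈ 4315, ∠ = arctan(4315/4) ≈ 89.95°
pole (s+200): 200 + j4315 → |·| = √(200²+4315²) = √18659225 ≈ 4319.6, ∠ = arctan(4315/200) ≈ 87.35°
|H| = 1 · 2.066e+07 / 8.0428e+10 ≈ 0.00025688
Gain = 20 log₁₀(0.00025688) ≈ -71.81 dB
∠H = 148.52° − 267.29° = -118.77°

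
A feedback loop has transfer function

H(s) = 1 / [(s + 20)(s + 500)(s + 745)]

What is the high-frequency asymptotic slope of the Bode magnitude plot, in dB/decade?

Each pole contributes −20 dB/decade at high frequency; each zero contributes +20 dB/decade.
Net: 0 zero(s) − 3 pole(s) → -60 dB/decade.

-60 dB/decade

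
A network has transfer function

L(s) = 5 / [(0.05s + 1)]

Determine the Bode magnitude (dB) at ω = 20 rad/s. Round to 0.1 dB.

11.0 dB

At ω = 20 rad/s:
pole (1 + j20·0.05) = 1 + j1 → |·| ≈ 1.4142, ∠ ≈ 45.00°
|L| = 5 · 1 / (1.4142) ≈ 3.5356
Gain = 20 log₁₀(3.5356) ≈ 10.97 dB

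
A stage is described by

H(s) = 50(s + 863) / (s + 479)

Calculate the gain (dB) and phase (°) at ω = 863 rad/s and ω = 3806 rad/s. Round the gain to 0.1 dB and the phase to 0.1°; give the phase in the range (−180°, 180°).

At s = jω = j863:
zero (s+863): 863 + j863 → |·| = √(863²+863²) = √1489538 ≈ 1220.5, ∠ = arctan(863/863) ≈ 45.00°
pole (s+479): 479 + j863 → |·| = √(479²+863²) = √974210 ≈ 987.02, ∠ = arctan(863/479) ≈ 60.97°
|H| = 50 · 1220.5 / 987.02 ≈ 61.828
Gain = 20 log₁₀(61.828) ≈ 35.82 dB
∠H = 45.00° − 60.97° = -15.97°

At s = jω = j3806:
zero (s+863): 863 + j3806 → |·| = √(863²+3806²) = √15230405 ≈ 3902.6, ∠ = arctan(3806/863) ≈ 77.22°
pole (s+479): 479 + j3806 → |·| = √(479²+3806²) = √14715077 ≈ 3836, ∠ = arctan(3806/479) ≈ 82.83°
|H| = 50 · 3902.6 / 3836 ≈ 50.868
Gain = 20 log₁₀(50.868) ≈ 34.13 dB
∠H = 77.22° − 82.83° = -5.61°

ω = 863: 35.8 dB, -16.0°; ω = 3806: 34.1 dB, -5.6°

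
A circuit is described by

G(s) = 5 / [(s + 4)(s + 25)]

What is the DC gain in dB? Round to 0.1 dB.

-26.0 dB

G(0) = 5 / (4·25) = 0.05
20 log₁₀(0.05) ≈ -26.02 dB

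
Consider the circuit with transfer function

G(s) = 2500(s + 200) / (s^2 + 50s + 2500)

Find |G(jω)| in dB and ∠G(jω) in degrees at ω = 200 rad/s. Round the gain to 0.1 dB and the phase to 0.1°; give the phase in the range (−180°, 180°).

At s = jω = j200:
zero (s+200): 200 + j200 → |·| = √(200²+200²) = √80000 ≈ 282.84, ∠ = arctan(200/200) ≈ 45.00°
quadratic: (j200)² + 50·j200 + 2500 = -37500 + j10000 → |·| ≈ 38810, ∠ ≈ 165.07°
|G| = 2500 · 282.84 / 38810 ≈ 18.22
Gain = 20 log₁₀(18.22) ≈ 25.21 dB
∠G = 45.00° − 165.07° = -120.07°

25.2 dB, -120.1°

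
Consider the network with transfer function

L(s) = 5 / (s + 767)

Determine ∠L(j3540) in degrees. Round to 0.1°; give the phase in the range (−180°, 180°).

-77.8°

At s = jω = j3540:
pole (s+767): 767 + j3540 → |·| = √(767²+3540²) = √13119889 ≈ 3622.1, ∠ = arctan(3540/767) ≈ 77.77°
∠L = 0.00° − 77.77° = -77.77°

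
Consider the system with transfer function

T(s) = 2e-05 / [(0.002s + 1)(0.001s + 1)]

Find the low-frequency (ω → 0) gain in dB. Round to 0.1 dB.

T(0) = 2e-05 · 1 / 1 = 2e-05
20 log₁₀(2e-05) ≈ -93.98 dB

-94.0 dB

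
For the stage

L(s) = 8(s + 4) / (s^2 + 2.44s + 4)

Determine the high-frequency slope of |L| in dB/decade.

Each pole contributes −20 dB/decade at high frequency; each zero contributes +20 dB/decade.
Net: 1 zero(s) − 2 pole(s) → -20 dB/decade.

-20 dB/decade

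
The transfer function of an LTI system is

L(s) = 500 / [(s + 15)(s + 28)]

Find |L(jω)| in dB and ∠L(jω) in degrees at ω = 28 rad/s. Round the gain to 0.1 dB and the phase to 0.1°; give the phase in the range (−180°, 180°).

At s = jω = j28:
pole (s+15): 15 + j28 → |·| = √(15²+28²) = √1009 ≈ 31.765, ∠ = arctan(28/15) ≈ 61.82°
pole (s+28): 28 + j28 → |·| = √(28²+28²) = √1568 ≈ 39.598, ∠ = arctan(28/28) ≈ 45.00°
|L| = 500 / 1257.8 ≈ 0.39752
Gain = 20 log₁₀(0.39752) ≈ -8.01 dB
∠L = 0.00° − 106.82° = -106.82°

-8.0 dB, -106.8°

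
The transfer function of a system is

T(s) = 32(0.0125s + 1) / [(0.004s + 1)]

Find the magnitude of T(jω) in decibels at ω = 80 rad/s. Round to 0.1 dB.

32.7 dB

At ω = 80 rad/s:
zero (1 + j80·0.0125) = 1 + j1 → |·| ≈ 1.4142, ∠ ≈ 45.00°
pole (1 + j80·0.004) = 1 + j0.32 → |·| ≈ 1.05, ∠ ≈ 17.74°
|T| = 32 · 1.4142 / (1.05) ≈ 43.099
Gain = 20 log₁₀(43.099) ≈ 32.69 dB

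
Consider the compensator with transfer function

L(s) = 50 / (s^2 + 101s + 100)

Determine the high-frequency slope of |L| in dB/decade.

-40 dB/decade

Each pole contributes −20 dB/decade at high frequency; each zero contributes +20 dB/decade.
Net: 0 zero(s) − 2 pole(s) → -40 dB/decade.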